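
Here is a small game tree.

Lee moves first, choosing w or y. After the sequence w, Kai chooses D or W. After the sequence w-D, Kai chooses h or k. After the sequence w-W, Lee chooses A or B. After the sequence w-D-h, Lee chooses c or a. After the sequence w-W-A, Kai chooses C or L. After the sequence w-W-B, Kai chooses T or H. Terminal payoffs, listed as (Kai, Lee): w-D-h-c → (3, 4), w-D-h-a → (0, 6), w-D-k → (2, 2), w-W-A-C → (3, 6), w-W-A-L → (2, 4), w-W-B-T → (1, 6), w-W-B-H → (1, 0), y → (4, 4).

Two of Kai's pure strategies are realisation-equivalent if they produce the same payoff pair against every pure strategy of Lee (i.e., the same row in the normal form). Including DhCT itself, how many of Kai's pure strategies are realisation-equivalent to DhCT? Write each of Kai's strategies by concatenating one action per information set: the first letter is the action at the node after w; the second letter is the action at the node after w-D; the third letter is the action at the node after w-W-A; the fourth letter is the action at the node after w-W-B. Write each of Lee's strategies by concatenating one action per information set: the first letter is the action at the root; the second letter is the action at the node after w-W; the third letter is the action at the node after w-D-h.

4

Row for DhCT (columns wAc, wAa, wBc, wBa, yAc, yAa, yBc, yBa): (3,4) (0,6) (3,4) (0,6) (4,4) (4,4) (4,4) (4,4).
Under DhCT, Kai's choice at the node after w-W-A and at the node after w-W-B can never be reached regardless of what Lee does, so varying those choices leaves every outcome unchanged.
Holding the reachable choices fixed and varying the unreachable ones freely already gives 2 × 2 = 4 equivalent strategies.
No other strategy reproduces this row, so those 4 are the full class: DhCT, DhCH, DhLT, DhLH.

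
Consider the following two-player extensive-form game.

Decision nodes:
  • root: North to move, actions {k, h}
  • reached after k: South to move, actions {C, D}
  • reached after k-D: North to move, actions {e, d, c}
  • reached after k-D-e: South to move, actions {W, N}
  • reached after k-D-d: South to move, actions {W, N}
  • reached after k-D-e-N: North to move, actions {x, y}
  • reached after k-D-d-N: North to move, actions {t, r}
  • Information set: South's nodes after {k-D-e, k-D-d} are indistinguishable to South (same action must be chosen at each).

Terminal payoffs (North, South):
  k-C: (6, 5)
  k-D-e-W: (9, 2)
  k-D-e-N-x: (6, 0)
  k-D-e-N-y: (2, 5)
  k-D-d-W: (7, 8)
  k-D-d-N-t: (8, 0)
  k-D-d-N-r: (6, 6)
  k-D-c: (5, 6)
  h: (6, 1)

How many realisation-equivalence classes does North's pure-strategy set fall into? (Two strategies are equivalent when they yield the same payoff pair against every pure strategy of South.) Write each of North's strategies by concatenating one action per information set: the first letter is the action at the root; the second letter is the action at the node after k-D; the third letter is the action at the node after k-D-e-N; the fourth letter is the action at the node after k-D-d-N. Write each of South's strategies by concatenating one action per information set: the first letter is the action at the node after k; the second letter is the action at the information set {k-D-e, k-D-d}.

North has 24 pure strategies: kext, kexr, keyt, keyr, kdxt, kdxr, kdyt, kdyr, kcxt, kcxr, kcyt, kcyr, hext, hexr, heyt, heyr, hdxt, hdxr, hdyt, hdyr, hcxt, hcxr, hcyt, hcyr. Columns: CW, CN, DW, DN.
{kext, kexr} → row (6,5) (6,5) (9,2) (6,0)
{keyt, keyr} → row (6,5) (6,5) (9,2) (2,5)
{kdxt, kdyt} → row (6,5) (6,5) (7,8) (8,0)
{kdxr, kdyr} → row (6,5) (6,5) (7,8) (6,6)
{kcxt, kcxr, kcyt, kcyr} → row (6,5) (6,5) (5,6) (5,6)
{hext, hexr, heyt, heyr, hdxt, hdxr, hdyt, hdyr, hcxt, hcxr, hcyt, hcyr} → row (6,1) (6,1) (6,1) (6,1)
That's 6 distinct rows out of 24 strategies.

6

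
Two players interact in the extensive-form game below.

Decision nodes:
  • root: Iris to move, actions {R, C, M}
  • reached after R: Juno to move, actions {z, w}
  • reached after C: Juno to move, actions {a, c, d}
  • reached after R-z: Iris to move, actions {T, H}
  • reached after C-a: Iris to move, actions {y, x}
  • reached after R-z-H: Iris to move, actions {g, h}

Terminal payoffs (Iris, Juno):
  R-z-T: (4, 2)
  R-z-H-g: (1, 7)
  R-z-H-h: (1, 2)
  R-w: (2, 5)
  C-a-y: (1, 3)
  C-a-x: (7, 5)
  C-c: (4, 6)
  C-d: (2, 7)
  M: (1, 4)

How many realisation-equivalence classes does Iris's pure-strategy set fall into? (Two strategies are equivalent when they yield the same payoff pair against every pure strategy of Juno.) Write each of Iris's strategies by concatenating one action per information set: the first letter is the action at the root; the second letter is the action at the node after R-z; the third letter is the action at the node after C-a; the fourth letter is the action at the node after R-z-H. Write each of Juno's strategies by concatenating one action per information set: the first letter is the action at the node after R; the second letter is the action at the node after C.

6

Iris has 24 pure strategies: RTyg, RTyh, RTxg, RTxh, RHyg, RHyh, RHxg, RHxh, CTyg, CTyh, CTxg, CTxh, CHyg, CHyh, CHxg, CHxh, MTyg, MTyh, MTxg, MTxh, MHyg, MHyh, MHxg, MHxh. Columns: za, zc, zd, wa, wc, wd.
{RTyg, RTyh, RTxg, RTxh} → row (4,2) (4,2) (4,2) (2,5) (2,5) (2,5)
{RHyg, RHxg} → row (1,7) (1,7) (1,7) (2,5) (2,5) (2,5)
{RHyh, RHxh} → row (1,2) (1,2) (1,2) (2,5) (2,5) (2,5)
{CTyg, CTyh, CHyg, CHyh} → row (1,3) (4,6) (2,7) (1,3) (4,6) (2,7)
{CTxg, CTxh, CHxg, CHxh} → row (7,5) (4,6) (2,7) (7,5) (4,6) (2,7)
{MTyg, MTyh, MTxg, MTxh, MHyg, MHyh, MHxg, MHxh} → row (1,4) (1,4) (1,4) (1,4) (1,4) (1,4)
That's 6 distinct rows out of 24 strategies.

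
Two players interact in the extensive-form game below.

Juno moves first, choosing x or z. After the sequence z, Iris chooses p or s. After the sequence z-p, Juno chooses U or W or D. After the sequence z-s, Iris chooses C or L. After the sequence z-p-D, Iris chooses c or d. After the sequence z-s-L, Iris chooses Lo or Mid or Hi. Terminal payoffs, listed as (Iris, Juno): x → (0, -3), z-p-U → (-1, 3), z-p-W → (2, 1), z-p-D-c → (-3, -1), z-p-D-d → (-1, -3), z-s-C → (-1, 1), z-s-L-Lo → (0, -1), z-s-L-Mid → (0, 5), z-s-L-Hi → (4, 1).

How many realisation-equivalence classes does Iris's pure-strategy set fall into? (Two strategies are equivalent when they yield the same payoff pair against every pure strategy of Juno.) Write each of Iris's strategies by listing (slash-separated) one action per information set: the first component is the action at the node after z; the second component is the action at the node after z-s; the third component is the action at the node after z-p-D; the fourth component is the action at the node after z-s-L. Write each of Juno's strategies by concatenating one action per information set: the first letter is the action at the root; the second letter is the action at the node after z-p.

Iris has 24 pure strategies: p/C/c/Lo, p/C/c/Mid, p/C/c/Hi, p/C/d/Lo, p/C/d/Mid, p/C/d/Hi, p/L/c/Lo, p/L/c/Mid, p/L/c/Hi, p/L/d/Lo, p/L/d/Mid, p/L/d/Hi, s/C/c/Lo, s/C/c/Mid, s/C/c/Hi, s/C/d/Lo, s/C/d/Mid, s/C/d/Hi, s/L/c/Lo, s/L/c/Mid, s/L/c/Hi, s/L/d/Lo, s/L/d/Mid, s/L/d/Hi. Columns: xU, xW, xD, zU, zW, zD.
{p/C/c/Lo, p/C/c/Mid, p/C/c/Hi, p/L/c/Lo, p/L/c/Mid, p/L/c/Hi} → row (0,-3) (0,-3) (0,-3) (-1,3) (2,1) (-3,-1)
{p/C/d/Lo, p/C/d/Mid, p/C/d/Hi, p/L/d/Lo, p/L/d/Mid, p/L/d/Hi} → row (0,-3) (0,-3) (0,-3) (-1,3) (2,1) (-1,-3)
{s/C/c/Lo, s/C/c/Mid, s/C/c/Hi, s/C/d/Lo, s/C/d/Mid, s/C/d/Hi} → row (0,-3) (0,-3) (0,-3) (-1,1) (-1,1) (-1,1)
{s/L/c/Lo, s/L/d/Lo} → row (0,-3) (0,-3) (0,-3) (0,-1) (0,-1) (0,-1)
{s/L/c/Mid, s/L/d/Mid} → row (0,-3) (0,-3) (0,-3) (0,5) (0,5) (0,5)
{s/L/c/Hi, s/L/d/Hi} → row (0,-3) (0,-3) (0,-3) (4,1) (4,1) (4,1)
That's 6 distinct rows out of 24 strategies.

6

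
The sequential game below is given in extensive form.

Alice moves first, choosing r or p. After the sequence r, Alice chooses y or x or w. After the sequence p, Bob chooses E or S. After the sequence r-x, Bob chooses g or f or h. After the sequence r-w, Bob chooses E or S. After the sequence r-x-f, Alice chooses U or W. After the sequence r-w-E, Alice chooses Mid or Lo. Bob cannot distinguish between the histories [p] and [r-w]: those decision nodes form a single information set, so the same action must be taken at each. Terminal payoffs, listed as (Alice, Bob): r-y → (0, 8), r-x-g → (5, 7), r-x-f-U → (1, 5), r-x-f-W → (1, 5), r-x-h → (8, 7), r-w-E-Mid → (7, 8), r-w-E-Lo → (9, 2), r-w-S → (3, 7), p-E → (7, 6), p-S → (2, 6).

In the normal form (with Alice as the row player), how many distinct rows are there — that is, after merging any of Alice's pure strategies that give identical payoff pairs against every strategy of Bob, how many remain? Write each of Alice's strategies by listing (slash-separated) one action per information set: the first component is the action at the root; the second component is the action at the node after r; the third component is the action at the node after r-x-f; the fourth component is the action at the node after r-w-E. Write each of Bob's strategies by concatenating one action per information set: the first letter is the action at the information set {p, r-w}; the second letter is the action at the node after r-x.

Alice has 24 pure strategies: r/y/U/Mid, r/y/U/Lo, r/y/W/Mid, r/y/W/Lo, r/x/U/Mid, r/x/U/Lo, r/x/W/Mid, r/x/W/Lo, r/w/U/Mid, r/w/U/Lo, r/w/W/Mid, r/w/W/Lo, p/y/U/Mid, p/y/U/Lo, p/y/W/Mid, p/y/W/Lo, p/x/U/Mid, p/x/U/Lo, p/x/W/Mid, p/x/W/Lo, p/w/U/Mid, p/w/U/Lo, p/w/W/Mid, p/w/W/Lo. Columns: Eg, Ef, Eh, Sg, Sf, Sh.
{r/y/U/Mid, r/y/U/Lo, r/y/W/Mid, r/y/W/Lo} → row (0,8) (0,8) (0,8) (0,8) (0,8) (0,8)
{r/x/U/Mid, r/x/U/Lo, r/x/W/Mid, r/x/W/Lo} → row (5,7) (1,5) (8,7) (5,7) (1,5) (8,7)
{r/w/U/Mid, r/w/W/Mid} → row (7,8) (7,8) (7,8) (3,7) (3,7) (3,7)
{r/w/U/Lo, r/w/W/Lo} → row (9,2) (9,2) (9,2) (3,7) (3,7) (3,7)
{p/y/U/Mid, p/y/U/Lo, p/y/W/Mid, p/y/W/Lo, p/x/U/Mid, p/x/U/Lo, p/x/W/Mid, p/x/W/Lo, p/w/U/Mid, p/w/U/Lo, p/w/W/Mid, p/w/W/Lo} → row (7,6) (7,6) (7,6) (2,6) (2,6) (2,6)
That's 5 distinct rows out of 24 strategies.

5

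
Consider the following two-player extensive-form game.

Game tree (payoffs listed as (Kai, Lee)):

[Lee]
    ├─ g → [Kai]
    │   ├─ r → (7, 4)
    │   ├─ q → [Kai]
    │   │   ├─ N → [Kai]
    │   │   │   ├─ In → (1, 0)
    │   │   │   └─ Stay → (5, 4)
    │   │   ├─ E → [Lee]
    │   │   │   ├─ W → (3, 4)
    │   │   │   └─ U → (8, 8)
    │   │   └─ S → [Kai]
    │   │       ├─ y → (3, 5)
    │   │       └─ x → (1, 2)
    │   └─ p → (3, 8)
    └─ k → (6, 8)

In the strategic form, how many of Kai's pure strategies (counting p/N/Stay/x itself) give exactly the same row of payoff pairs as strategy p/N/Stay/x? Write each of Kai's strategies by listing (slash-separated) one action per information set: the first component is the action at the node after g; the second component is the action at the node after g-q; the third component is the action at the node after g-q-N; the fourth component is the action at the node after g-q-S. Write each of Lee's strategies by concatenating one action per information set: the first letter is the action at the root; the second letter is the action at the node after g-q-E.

12

Row for p/N/Stay/x (columns gW, gU, kW, kU): (3,8) (3,8) (6,8) (6,8).
Under p/N/Stay/x, Kai's choice at the node after g-q and at the node after g-q-N and at the node after g-q-S can never be reached regardless of what Lee does, so varying those choices leaves every outcome unchanged.
Holding the reachable choices fixed and varying the unreachable ones freely already gives 3 × 2 × 2 = 12 equivalent strategies.
No other strategy reproduces this row, so those 12 are the full class: p/N/In/y, p/N/In/x, p/N/Stay/y, p/N/Stay/x, p/E/In/y, p/E/In/x, p/E/Stay/y, p/E/Stay/x, p/S/In/y, p/S/In/x, p/S/Stay/y, p/S/Stay/x.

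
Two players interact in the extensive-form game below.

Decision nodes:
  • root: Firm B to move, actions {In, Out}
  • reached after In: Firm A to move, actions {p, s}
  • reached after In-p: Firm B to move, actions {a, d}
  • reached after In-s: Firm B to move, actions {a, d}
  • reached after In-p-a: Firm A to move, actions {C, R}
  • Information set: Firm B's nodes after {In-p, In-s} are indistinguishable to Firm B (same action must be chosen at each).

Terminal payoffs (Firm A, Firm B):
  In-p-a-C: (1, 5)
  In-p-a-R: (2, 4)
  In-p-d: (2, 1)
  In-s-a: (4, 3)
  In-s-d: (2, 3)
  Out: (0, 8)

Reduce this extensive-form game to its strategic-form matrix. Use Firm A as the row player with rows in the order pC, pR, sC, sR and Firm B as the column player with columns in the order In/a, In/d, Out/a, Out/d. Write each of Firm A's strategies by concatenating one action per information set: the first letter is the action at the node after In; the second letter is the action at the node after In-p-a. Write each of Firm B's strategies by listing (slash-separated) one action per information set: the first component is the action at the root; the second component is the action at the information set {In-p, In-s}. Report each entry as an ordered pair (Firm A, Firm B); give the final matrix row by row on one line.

pC: (1,5) (2,1) (0,8) (0,8) | pR: (2,4) (2,1) (0,8) (0,8) | sC: (4,3) (2,3) (0,8) (0,8) | sR: (4,3) (2,3) (0,8) (0,8)

Row pC: In/a→(1,5), In/d→(2,1), Out/a→(0,8), Out/d→(0,8)
Row pR: In/a→(2,4), In/d→(2,1), Out/a→(0,8), Out/d→(0,8)
Row sC: In/a→(4,3), In/d→(2,3), Out/a→(0,8), Out/d→(0,8)
Row sR: In/a→(4,3), In/d→(2,3), Out/a→(0,8), Out/d→(0,8)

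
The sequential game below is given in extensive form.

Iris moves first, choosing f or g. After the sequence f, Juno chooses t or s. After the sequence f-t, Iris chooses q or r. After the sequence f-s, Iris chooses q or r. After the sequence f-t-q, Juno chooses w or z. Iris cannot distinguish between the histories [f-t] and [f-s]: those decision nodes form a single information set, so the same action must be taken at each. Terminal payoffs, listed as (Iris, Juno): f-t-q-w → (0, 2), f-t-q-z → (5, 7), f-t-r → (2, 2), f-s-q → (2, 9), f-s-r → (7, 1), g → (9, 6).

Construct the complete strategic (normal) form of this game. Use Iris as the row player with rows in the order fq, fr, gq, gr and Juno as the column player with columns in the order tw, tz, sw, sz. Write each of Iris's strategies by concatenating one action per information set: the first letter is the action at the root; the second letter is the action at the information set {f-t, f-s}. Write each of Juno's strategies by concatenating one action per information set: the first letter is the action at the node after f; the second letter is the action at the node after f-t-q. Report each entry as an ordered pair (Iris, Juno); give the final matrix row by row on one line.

           tw       tz       sw       sz
  fq    (0,2)    (5,7)    (2,9)    (2,9)
  fr    (2,2)    (2,2)    (7,1)    (7,1)
  gq    (9,6)    (9,6)    (9,6)    (9,6)
  gr    (9,6)    (9,6)    (9,6)    (9,6)

fq: (0,2) (5,7) (2,9) (2,9) | fr: (2,2) (2,2) (7,1) (7,1) | gq: (9,6) (9,6) (9,6) (9,6) | gr: (9,6) (9,6) (9,6) (9,6)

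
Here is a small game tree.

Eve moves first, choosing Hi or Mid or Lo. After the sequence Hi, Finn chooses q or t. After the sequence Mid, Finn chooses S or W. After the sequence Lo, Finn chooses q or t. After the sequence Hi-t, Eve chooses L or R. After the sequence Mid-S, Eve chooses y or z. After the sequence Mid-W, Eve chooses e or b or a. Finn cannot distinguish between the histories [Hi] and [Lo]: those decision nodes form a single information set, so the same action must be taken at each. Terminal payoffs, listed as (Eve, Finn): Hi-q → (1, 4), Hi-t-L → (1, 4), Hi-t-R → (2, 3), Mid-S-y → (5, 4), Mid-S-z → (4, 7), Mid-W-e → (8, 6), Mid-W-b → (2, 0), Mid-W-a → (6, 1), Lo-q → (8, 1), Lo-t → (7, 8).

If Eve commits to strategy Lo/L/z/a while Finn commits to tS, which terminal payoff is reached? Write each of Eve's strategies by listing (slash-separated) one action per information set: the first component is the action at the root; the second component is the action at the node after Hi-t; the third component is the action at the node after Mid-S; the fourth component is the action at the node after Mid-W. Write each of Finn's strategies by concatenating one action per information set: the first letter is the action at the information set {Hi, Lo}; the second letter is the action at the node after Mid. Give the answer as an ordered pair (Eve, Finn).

(7, 8)

Trace the play path from the root:
  Eve plays Lo
  Finn plays t at [Lo]
→ terminal payoff (7, 8).
(Eve's choice at the node after Hi-t is never reached on this path, so it doesn't affect the outcome.)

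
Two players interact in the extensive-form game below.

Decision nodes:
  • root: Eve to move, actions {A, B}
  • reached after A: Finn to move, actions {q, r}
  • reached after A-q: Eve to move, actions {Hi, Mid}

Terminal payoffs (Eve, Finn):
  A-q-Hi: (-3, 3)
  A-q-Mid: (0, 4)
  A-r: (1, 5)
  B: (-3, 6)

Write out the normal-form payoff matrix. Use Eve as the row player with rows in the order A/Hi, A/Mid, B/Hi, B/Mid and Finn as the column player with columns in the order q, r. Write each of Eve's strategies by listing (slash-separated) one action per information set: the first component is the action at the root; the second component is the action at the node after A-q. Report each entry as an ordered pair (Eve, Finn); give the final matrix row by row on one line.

             q        r
 A/Hi   (-3,3)    (1,5)
A/Mid    (0,4)    (1,5)
 B/Hi   (-3,6)   (-3,6)
B/Mid   (-3,6)   (-3,6)

A/Hi: (-3,3) (1,5) | A/Mid: (0,4) (1,5) | B/Hi: (-3,6) (-3,6) | B/Mid: (-3,6) (-3,6)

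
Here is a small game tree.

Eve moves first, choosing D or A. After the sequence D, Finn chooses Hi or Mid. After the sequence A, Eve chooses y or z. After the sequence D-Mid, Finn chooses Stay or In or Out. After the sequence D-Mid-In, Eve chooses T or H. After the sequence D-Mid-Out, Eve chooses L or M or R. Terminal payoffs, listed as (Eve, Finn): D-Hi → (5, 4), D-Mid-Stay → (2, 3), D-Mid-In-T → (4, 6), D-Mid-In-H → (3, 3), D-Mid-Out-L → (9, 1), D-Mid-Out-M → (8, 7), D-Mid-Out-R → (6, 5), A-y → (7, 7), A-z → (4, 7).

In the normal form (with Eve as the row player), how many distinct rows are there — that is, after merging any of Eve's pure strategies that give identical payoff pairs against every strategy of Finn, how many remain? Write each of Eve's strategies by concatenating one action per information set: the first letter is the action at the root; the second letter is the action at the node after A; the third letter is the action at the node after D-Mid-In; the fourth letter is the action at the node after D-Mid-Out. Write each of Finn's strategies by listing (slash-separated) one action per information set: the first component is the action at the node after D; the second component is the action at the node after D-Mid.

8

Eve has 24 pure strategies: DyTL, DyTM, DyTR, DyHL, DyHM, DyHR, DzTL, DzTM, DzTR, DzHL, DzHM, DzHR, AyTL, AyTM, AyTR, AyHL, AyHM, AyHR, AzTL, AzTM, AzTR, AzHL, AzHM, AzHR. Columns: Hi/Stay, Hi/In, Hi/Out, Mid/Stay, Mid/In, Mid/Out.
{DyTL, DzTL} → row (5,4) (5,4) (5,4) (2,3) (4,6) (9,1)
{DyTM, DzTM} → row (5,4) (5,4) (5,4) (2,3) (4,6) (8,7)
{DyTR, DzTR} → row (5,4) (5,4) (5,4) (2,3) (4,6) (6,5)
{DyHL, DzHL} → row (5,4) (5,4) (5,4) (2,3) (3,3) (9,1)
{DyHM, DzHM} → row (5,4) (5,4) (5,4) (2,3) (3,3) (8,7)
{DyHR, DzHR} → row (5,4) (5,4) (5,4) (2,3) (3,3) (6,5)
{AyTL, AyTM, AyTR, AyHL, AyHM, AyHR} → row (7,7) (7,7) (7,7) (7,7) (7,7) (7,7)
{AzTL, AzTM, AzTR, AzHL, AzHM, AzHR} → row (4,7) (4,7) (4,7) (4,7) (4,7) (4,7)
That's 8 distinct rows out of 24 strategies.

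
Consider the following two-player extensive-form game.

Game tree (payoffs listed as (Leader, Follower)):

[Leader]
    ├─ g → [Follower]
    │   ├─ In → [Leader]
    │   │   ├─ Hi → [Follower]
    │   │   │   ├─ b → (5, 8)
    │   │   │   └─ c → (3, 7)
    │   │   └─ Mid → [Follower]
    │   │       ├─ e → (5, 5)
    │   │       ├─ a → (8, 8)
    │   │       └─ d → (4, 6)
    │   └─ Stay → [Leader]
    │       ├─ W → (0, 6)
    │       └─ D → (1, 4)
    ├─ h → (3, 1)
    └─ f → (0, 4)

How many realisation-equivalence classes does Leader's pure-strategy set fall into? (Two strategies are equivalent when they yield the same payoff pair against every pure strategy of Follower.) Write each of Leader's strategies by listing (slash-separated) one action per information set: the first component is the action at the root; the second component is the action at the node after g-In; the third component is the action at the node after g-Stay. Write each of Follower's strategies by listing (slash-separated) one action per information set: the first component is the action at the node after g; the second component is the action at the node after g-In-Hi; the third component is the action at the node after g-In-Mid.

Leader has 12 pure strategies: g/Hi/W, g/Hi/D, g/Mid/W, g/Mid/D, h/Hi/W, h/Hi/D, h/Mid/W, h/Mid/D, f/Hi/W, f/Hi/D, f/Mid/W, f/Mid/D. Columns: In/b/e, In/b/a, In/b/d, In/c/e, In/c/a, In/c/d, Stay/b/e, Stay/b/a, Stay/b/d, Stay/c/e, Stay/c/a, Stay/c/d.
{g/Hi/W} → row (5,8) (5,8) (5,8) (3,7) (3,7) (3,7) (0,6) (0,6) (0,6) (0,6) (0,6) (0,6)
{g/Hi/D} → row (5,8) (5,8) (5,8) (3,7) (3,7) (3,7) (1,4) (1,4) (1,4) (1,4) (1,4) (1,4)
{g/Mid/W} → row (5,5) (8,8) (4,6) (5,5) (8,8) (4,6) (0,6) (0,6) (0,6) (0,6) (0,6) (0,6)
{g/Mid/D} → row (5,5) (8,8) (4,6) (5,5) (8,8) (4,6) (1,4) (1,4) (1,4) (1,4) (1,4) (1,4)
{h/Hi/W, h/Hi/D, h/Mid/W, h/Mid/D} → row (3,1) (3,1) (3,1) (3,1) (3,1) (3,1) (3,1) (3,1) (3,1) (3,1) (3,1) (3,1)
{f/Hi/W, f/Hi/D, f/Mid/W, f/Mid/D} → row (0,4) (0,4) (0,4) (0,4) (0,4) (0,4) (0,4) (0,4) (0,4) (0,4) (0,4) (0,4)
That's 6 distinct rows out of 12 strategies.

6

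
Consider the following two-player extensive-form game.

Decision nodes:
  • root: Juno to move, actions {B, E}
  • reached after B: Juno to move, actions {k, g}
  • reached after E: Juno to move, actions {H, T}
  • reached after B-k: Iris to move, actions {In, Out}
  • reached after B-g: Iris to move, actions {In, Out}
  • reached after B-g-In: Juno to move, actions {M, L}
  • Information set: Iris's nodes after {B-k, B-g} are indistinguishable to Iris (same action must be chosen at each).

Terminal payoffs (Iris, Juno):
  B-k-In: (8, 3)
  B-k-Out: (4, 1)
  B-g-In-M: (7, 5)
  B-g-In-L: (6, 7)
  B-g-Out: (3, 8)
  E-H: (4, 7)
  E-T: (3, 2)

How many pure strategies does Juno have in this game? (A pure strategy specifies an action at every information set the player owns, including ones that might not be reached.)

16

Juno owns the root with actions {B, E} — two choices.
Juno owns the node after B with actions {k, g} — two choices.
Juno owns the node after E with actions {H, T} — two choices.
Juno owns the node after B-g-In with actions {M, L} — two choices.
A pure strategy fixes one action at each information set independently, so the count is the product 2 × 2 × 2 × 2 = 16.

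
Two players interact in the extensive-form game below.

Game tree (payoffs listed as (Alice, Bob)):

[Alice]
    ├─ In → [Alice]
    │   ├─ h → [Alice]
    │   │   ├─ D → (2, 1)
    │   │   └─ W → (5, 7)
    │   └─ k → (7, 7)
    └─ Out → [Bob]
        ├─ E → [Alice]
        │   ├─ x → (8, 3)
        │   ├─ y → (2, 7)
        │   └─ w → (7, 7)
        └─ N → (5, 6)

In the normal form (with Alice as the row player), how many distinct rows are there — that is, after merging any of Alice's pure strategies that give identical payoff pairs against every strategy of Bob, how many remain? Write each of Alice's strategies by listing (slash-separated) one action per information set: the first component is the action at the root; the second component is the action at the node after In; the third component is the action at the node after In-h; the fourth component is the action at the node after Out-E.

6

Alice has 24 pure strategies: In/h/D/x, In/h/D/y, In/h/D/w, In/h/W/x, In/h/W/y, In/h/W/w, In/k/D/x, In/k/D/y, In/k/D/w, In/k/W/x, In/k/W/y, In/k/W/w, Out/h/D/x, Out/h/D/y, Out/h/D/w, Out/h/W/x, Out/h/W/y, Out/h/W/w, Out/k/D/x, Out/k/D/y, Out/k/D/w, Out/k/W/x, Out/k/W/y, Out/k/W/w. Columns: E, N.
{In/h/D/x, In/h/D/y, In/h/D/w} → row (2,1) (2,1)
{In/h/W/x, In/h/W/y, In/h/W/w} → row (5,7) (5,7)
{In/k/D/x, In/k/D/y, In/k/D/w, In/k/W/x, In/k/W/y, In/k/W/w} → row (7,7) (7,7)
{Out/h/D/x, Out/h/W/x, Out/k/D/x, Out/k/W/x} → row (8,3) (5,6)
{Out/h/D/y, Out/h/W/y, Out/k/D/y, Out/k/W/y} → row (2,7) (5,6)
{Out/h/D/w, Out/h/W/w, Out/k/D/w, Out/k/W/w} → row (7,7) (5,6)
That's 6 distinct rows out of 24 strategies.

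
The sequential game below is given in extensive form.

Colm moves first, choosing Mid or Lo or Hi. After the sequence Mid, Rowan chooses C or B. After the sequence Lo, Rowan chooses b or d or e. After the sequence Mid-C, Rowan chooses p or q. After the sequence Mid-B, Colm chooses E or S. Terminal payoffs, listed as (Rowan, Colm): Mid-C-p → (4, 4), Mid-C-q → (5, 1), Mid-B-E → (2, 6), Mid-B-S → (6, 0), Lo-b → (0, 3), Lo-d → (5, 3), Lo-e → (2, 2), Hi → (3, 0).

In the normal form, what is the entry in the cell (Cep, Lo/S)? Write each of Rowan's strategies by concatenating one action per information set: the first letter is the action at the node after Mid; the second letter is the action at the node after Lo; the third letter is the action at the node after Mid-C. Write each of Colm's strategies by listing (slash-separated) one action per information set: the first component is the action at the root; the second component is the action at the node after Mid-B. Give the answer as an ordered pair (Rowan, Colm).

(2, 2)

Trace the play path from the root:
  Colm plays Lo
  Rowan plays e at [Lo]
→ terminal payoff (2, 2).
(Rowan's choice at the node after Mid is never reached on this path, so it doesn't affect the outcome.)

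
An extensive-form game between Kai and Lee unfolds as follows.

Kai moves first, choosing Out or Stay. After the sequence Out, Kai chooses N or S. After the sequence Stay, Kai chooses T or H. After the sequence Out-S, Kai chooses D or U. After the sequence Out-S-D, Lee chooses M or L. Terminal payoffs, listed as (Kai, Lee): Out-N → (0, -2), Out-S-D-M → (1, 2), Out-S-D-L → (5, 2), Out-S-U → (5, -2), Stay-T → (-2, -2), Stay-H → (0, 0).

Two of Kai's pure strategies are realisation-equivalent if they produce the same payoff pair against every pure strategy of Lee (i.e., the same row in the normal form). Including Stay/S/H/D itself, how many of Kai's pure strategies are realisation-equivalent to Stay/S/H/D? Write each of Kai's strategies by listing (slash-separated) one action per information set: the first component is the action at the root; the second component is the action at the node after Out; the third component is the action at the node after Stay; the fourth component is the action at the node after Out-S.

Row for Stay/S/H/D (columns M, L): (0,0) (0,0).
Under Stay/S/H/D, Kai's choice at the node after Out and at the node after Out-S can never be reached regardless of what Lee does, so varying those choices leaves every outcome unchanged.
Holding the reachable choices fixed and varying the unreachable ones freely already gives 2 × 2 = 4 equivalent strategies.
No other strategy reproduces this row, so those 4 are the full class: Stay/N/H/D, Stay/N/H/U, Stay/S/H/D, Stay/S/H/U.

4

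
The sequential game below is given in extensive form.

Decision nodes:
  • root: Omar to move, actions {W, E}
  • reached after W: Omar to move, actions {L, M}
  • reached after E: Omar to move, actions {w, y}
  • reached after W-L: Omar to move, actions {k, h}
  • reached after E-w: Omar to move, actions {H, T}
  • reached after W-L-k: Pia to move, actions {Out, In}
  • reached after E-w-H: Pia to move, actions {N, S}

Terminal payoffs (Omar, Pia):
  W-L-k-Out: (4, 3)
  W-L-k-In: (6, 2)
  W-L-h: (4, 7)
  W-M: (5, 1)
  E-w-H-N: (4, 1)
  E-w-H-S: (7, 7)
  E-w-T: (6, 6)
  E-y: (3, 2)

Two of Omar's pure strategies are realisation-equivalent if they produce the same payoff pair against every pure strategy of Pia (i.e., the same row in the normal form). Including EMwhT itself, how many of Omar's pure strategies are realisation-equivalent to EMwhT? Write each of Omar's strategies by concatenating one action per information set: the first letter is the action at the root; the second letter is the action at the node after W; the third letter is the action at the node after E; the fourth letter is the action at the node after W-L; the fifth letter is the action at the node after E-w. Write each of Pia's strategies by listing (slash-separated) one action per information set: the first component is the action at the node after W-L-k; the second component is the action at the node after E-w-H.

Row for EMwhT (columns Out/N, Out/S, In/N, In/S): (6,6) (6,6) (6,6) (6,6).
Under EMwhT, Omar's choice at the node after W and at the node after W-L can never be reached regardless of what Pia does, so varying those choices leaves every outcome unchanged.
Holding the reachable choices fixed and varying the unreachable ones freely already gives 2 × 2 = 4 equivalent strategies.
No other strategy reproduces this row, so those 4 are the full class: ELwkT, ELwhT, EMwkT, EMwhT.

4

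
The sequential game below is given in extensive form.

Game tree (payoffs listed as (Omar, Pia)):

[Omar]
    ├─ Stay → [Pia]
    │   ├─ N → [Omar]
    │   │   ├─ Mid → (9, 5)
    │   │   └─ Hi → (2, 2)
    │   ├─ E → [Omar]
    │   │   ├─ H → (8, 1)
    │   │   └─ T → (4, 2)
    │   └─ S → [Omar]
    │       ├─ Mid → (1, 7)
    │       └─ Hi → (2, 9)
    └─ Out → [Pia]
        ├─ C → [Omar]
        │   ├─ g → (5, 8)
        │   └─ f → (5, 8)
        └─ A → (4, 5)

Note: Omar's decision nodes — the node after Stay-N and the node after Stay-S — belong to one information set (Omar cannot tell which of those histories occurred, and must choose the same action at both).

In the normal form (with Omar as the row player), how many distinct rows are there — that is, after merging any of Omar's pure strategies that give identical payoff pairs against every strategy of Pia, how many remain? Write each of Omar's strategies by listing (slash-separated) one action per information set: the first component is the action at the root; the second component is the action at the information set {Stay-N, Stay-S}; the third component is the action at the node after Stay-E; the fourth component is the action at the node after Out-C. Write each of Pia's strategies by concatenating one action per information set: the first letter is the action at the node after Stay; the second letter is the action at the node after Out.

Omar has 16 pure strategies: Stay/Mid/H/g, Stay/Mid/H/f, Stay/Mid/T/g, Stay/Mid/T/f, Stay/Hi/H/g, Stay/Hi/H/f, Stay/Hi/T/g, Stay/Hi/T/f, Out/Mid/H/g, Out/Mid/H/f, Out/Mid/T/g, Out/Mid/T/f, Out/Hi/H/g, Out/Hi/H/f, Out/Hi/T/g, Out/Hi/T/f. Columns: NC, NA, EC, EA, SC, SA.
{Stay/Mid/H/g, Stay/Mid/H/f} → row (9,5) (9,5) (8,1) (8,1) (1,7) (1,7)
{Stay/Mid/T/g, Stay/Mid/T/f} → row (9,5) (9,5) (4,2) (4,2) (1,7) (1,7)
{Stay/Hi/H/g, Stay/Hi/H/f} → row (2,2) (2,2) (8,1) (8,1) (2,9) (2,9)
{Stay/Hi/T/g, Stay/Hi/T/f} → row (2,2) (2,2) (4,2) (4,2) (2,9) (2,9)
{Out/Mid/H/g, Out/Mid/H/f, Out/Mid/T/g, Out/Mid/T/f, Out/Hi/H/g, Out/Hi/H/f, Out/Hi/T/g, Out/Hi/T/f} → row (5,8) (4,5) (5,8) (4,5) (5,8) (4,5)
That's 5 distinct rows out of 16 strategies.

5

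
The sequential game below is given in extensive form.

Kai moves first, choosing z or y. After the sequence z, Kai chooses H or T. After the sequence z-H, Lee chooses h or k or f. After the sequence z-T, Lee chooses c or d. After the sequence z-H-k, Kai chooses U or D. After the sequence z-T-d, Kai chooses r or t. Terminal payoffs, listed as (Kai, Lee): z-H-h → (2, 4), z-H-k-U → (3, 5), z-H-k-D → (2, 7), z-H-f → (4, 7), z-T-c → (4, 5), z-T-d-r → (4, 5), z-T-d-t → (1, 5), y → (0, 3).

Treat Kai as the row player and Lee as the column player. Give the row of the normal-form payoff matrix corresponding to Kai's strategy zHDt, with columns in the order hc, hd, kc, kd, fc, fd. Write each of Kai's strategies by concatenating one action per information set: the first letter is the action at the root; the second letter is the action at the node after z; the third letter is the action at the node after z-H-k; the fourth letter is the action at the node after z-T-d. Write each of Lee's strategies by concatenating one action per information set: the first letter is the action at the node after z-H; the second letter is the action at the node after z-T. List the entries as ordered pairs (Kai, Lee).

(2,4) (2,4) (2,7) (2,7) (4,7) (4,7)

vs hc: Kai plays z → Kai plays H at [z] → Lee plays h at [z-H] → (2, 4)
vs hd: Kai plays z → Kai plays H at [z] → Lee plays h at [z-H] → (2, 4)
vs kc: Kai plays z → Kai plays H at [z] → Lee plays k at [z-H] → Kai plays D at [z-H-k] → (2, 7)
vs kd: Kai plays z → Kai plays H at [z] → Lee plays k at [z-H] → Kai plays D at [z-H-k] → (2, 7)
vs fc: Kai plays z → Kai plays H at [z] → Lee plays f at [z-H] → (4, 7)
vs fd: Kai plays z → Kai plays H at [z] → Lee plays f at [z-H] → (4, 7)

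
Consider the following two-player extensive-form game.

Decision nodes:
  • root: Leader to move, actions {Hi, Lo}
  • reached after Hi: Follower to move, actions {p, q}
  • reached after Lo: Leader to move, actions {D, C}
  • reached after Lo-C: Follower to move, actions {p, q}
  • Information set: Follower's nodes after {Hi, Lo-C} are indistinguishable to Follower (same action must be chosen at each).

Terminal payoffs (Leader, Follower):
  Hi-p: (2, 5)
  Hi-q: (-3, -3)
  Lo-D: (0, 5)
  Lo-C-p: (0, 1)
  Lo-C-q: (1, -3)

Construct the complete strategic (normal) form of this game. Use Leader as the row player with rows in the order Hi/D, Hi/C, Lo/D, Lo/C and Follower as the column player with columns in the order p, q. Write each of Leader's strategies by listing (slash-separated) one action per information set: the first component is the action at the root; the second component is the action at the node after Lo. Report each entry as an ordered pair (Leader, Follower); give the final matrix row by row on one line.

            p        q
Hi/D    (2,5)  (-3,-3)
Hi/C    (2,5)  (-3,-3)
Lo/D    (0,5)    (0,5)
Lo/C    (0,1)   (1,-3)

Hi/D: (2,5) (-3,-3) | Hi/C: (2,5) (-3,-3) | Lo/D: (0,5) (0,5) | Lo/C: (0,1) (1,-3)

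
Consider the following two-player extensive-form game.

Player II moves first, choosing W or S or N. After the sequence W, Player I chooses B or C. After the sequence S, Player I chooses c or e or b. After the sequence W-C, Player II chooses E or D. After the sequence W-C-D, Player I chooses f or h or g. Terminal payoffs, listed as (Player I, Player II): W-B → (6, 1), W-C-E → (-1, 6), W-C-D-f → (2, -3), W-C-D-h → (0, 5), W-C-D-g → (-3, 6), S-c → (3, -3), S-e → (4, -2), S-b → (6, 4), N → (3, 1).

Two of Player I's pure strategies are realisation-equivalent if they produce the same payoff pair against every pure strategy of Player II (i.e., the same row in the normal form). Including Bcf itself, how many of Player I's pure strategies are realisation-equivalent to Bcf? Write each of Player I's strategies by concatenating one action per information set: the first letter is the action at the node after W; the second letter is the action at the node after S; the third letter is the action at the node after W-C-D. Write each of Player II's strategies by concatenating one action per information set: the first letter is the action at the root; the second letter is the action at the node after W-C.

3

Row for Bcf (columns WE, WD, SE, SD, NE, ND): (6,1) (6,1) (3,-3) (3,-3) (3,1) (3,1).
Under Bcf, Player I's choice at the node after W-C-D can never be reached regardless of what Player II does, so varying those choices leaves every outcome unchanged.
Holding the reachable choices fixed and varying the unreachable one freely already gives 3 equivalent strategies.
No other strategy reproduces this row, so those 3 are the full class: Bcf, Bch, Bcg.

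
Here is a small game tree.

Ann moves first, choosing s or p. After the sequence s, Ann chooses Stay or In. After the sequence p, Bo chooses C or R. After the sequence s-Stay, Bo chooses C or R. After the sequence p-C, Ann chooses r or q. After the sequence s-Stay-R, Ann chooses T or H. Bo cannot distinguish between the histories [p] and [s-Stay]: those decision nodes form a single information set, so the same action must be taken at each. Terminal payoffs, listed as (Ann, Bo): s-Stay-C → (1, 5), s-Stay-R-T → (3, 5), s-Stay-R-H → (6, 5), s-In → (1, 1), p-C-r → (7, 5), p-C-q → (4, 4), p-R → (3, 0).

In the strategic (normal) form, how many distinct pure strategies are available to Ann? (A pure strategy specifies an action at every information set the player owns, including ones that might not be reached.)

Ann owns the root with actions {s, p} — two choices.
Ann owns the node after s with actions {Stay, In} — two choices.
Ann owns the node after p-C with actions {r, q} — two choices.
Ann owns the node after s-Stay-R with actions {T, H} — two choices.
A pure strategy fixes one action at each information set independently, so the count is the product 2 × 2 × 2 × 2 = 16.

16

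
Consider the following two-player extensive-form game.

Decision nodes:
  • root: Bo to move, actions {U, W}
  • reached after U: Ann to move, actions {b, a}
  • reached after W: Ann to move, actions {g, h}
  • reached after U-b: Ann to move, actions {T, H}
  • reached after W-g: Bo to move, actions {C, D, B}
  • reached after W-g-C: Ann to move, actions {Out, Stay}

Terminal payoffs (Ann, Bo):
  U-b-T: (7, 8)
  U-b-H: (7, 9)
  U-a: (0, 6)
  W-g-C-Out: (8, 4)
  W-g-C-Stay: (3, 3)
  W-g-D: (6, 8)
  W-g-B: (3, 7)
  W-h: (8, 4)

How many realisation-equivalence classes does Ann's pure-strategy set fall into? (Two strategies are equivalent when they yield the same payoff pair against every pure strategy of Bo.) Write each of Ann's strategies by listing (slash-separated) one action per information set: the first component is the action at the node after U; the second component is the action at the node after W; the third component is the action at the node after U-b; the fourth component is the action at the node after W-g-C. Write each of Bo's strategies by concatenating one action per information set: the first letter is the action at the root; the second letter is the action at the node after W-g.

Ann has 16 pure strategies: b/g/T/Out, b/g/T/Stay, b/g/H/Out, b/g/H/Stay, b/h/T/Out, b/h/T/Stay, b/h/H/Out, b/h/H/Stay, a/g/T/Out, a/g/T/Stay, a/g/H/Out, a/g/H/Stay, a/h/T/Out, a/h/T/Stay, a/h/H/Out, a/h/H/Stay. Columns: UC, UD, UB, WC, WD, WB.
{b/g/T/Out} → row (7,8) (7,8) (7,8) (8,4) (6,8) (3,7)
{b/g/T/Stay} → row (7,8) (7,8) (7,8) (3,3) (6,8) (3,7)
{b/g/H/Out} → row (7,9) (7,9) (7,9) (8,4) (6,8) (3,7)
{b/g/H/Stay} → row (7,9) (7,9) (7,9) (3,3) (6,8) (3,7)
{b/h/T/Out, b/h/T/Stay} → row (7,8) (7,8) (7,8) (8,4) (8,4) (8,4)
{b/h/H/Out, b/h/H/Stay} → row (7,9) (7,9) (7,9) (8,4) (8,4) (8,4)
{a/g/T/Out, a/g/H/Out} → row (0,6) (0,6) (0,6) (8,4) (6,8) (3,7)
{a/g/T/Stay, a/g/H/Stay} → row (0,6) (0,6) (0,6) (3,3) (6,8) (3,7)
{a/h/T/Out, a/h/T/Stay, a/h/H/Out, a/h/H/Stay} → row (0,6) (0,6) (0,6) (8,4) (8,4) (8,4)
That's 9 distinct rows out of 16 strategies.

9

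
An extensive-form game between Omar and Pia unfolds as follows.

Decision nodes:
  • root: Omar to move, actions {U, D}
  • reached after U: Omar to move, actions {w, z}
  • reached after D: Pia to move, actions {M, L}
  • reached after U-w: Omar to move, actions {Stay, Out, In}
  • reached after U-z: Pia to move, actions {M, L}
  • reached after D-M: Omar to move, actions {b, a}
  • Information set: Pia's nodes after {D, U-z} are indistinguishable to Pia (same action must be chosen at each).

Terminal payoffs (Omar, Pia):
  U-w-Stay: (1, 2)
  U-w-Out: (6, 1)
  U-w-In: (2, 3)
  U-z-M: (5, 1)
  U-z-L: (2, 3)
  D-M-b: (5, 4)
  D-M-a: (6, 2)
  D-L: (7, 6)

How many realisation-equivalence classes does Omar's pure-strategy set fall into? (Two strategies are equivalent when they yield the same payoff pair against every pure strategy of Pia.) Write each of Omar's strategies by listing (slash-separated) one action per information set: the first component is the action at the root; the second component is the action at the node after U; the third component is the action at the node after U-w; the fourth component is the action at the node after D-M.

6

Omar has 24 pure strategies: U/w/Stay/b, U/w/Stay/a, U/w/Out/b, U/w/Out/a, U/w/In/b, U/w/In/a, U/z/Stay/b, U/z/Stay/a, U/z/Out/b, U/z/Out/a, U/z/In/b, U/z/In/a, D/w/Stay/b, D/w/Stay/a, D/w/Out/b, D/w/Out/a, D/w/In/b, D/w/In/a, D/z/Stay/b, D/z/Stay/a, D/z/Out/b, D/z/Out/a, D/z/In/b, D/z/In/a. Columns: M, L.
{U/w/Stay/b, U/w/Stay/a} → row (1,2) (1,2)
{U/w/Out/b, U/w/Out/a} → row (6,1) (6,1)
{U/w/In/b, U/w/In/a} → row (2,3) (2,3)
{U/z/Stay/b, U/z/Stay/a, U/z/Out/b, U/z/Out/a, U/z/In/b, U/z/In/a} → row (5,1) (2,3)
{D/w/Stay/b, D/w/Out/b, D/w/In/b, D/z/Stay/b, D/z/Out/b, D/z/In/b} → row (5,4) (7,6)
{D/w/Stay/a, D/w/Out/a, D/w/In/a, D/z/Stay/a, D/z/Out/a, D/z/In/a} → row (6,2) (7,6)
That's 6 distinct rows out of 24 strategies.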